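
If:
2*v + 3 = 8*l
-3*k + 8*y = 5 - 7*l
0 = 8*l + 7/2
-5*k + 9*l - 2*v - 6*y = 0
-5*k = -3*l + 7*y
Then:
No Solution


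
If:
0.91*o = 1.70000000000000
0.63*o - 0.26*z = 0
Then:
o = 1.87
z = 4.53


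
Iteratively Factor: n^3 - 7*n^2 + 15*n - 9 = (n - 3)*(n^2 - 4*n + 3) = (n - 3)^2*(n - 1)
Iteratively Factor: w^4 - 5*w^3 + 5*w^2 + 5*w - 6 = (w - 2)*(w^3 - 3*w^2 - w + 3) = (w - 2)*(w - 1)*(w^2 - 2*w - 3) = (w - 3)*(w - 2)*(w - 1)*(w + 1)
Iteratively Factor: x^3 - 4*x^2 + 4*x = (x - 2)*(x^2 - 2*x) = x*(x - 2)*(x - 2)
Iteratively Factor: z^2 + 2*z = (z)*(z + 2)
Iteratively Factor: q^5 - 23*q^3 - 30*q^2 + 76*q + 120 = (q + 2)*(q^4 - 2*q^3 - 19*q^2 + 8*q + 60) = (q - 5)*(q + 2)*(q^3 + 3*q^2 - 4*q - 12) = (q - 5)*(q + 2)^2*(q^2 + q - 6) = (q - 5)*(q - 2)*(q + 2)^2*(q + 3)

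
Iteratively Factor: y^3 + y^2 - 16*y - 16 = (y - 4)*(y^2 + 5*y + 4) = (y - 4)*(y + 4)*(y + 1)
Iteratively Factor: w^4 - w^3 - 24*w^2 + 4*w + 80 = (w + 4)*(w^3 - 5*w^2 - 4*w + 20) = (w - 2)*(w + 4)*(w^2 - 3*w - 10) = (w - 5)*(w - 2)*(w + 4)*(w + 2)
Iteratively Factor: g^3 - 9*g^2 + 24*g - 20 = (g - 2)*(g^2 - 7*g + 10) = (g - 5)*(g - 2)*(g - 2)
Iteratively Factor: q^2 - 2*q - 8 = (q + 2)*(q - 4)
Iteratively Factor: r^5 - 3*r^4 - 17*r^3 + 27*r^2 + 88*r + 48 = (r - 4)*(r^4 + r^3 - 13*r^2 - 25*r - 12) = (r - 4)^2*(r^3 + 5*r^2 + 7*r + 3) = (r - 4)^2*(r + 3)*(r^2 + 2*r + 1) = (r - 4)^2*(r + 1)*(r + 3)*(r + 1)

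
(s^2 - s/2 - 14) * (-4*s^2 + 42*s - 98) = -4*s^4 + 44*s^3 - 63*s^2 - 539*s + 1372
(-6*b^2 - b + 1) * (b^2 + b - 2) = -6*b^4 - 7*b^3 + 12*b^2 + 3*b - 2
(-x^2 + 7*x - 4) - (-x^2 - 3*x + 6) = 10*x - 10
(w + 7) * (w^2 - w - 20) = w^3 + 6*w^2 - 27*w - 140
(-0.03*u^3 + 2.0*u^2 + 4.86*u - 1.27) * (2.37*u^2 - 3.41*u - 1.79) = -0.0711*u^5 + 4.8423*u^4 + 4.7519*u^3 - 23.1625*u^2 - 4.3687*u + 2.2733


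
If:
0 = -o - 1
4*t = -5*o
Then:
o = -1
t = 5/4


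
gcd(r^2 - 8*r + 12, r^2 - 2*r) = r - 2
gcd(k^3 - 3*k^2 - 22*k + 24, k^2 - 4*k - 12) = k - 6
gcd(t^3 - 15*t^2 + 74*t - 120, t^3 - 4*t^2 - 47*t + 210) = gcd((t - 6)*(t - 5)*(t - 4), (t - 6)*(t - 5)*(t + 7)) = t^2 - 11*t + 30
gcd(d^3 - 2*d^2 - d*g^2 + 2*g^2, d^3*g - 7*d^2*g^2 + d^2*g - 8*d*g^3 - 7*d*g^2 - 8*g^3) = d + g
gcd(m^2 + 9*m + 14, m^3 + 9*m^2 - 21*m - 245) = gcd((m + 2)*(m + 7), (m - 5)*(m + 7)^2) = m + 7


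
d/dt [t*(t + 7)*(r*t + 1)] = 3*r*t^2 + 14*r*t + 2*t + 7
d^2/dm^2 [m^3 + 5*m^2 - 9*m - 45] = 6*m + 10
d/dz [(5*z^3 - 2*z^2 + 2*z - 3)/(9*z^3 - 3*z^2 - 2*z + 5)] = (3*z^4 - 56*z^3 + 166*z^2 - 38*z + 4)/(81*z^6 - 54*z^5 - 27*z^4 + 102*z^3 - 26*z^2 - 20*z + 25)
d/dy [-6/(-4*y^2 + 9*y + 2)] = 6*(9 - 8*y)/(-4*y^2 + 9*y + 2)^2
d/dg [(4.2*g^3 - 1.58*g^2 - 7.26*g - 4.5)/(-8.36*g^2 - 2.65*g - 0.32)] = (-35.112*g^4 - 22.26*g^3 - 60.5386*g^2 - 74.2288*g - 9.6018)/(69.8896*g^4 + 44.308*g^3 + 12.3729*g^2 + 1.696*g + 0.1024)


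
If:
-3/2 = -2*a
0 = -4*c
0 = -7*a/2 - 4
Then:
No Solution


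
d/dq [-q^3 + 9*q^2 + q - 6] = -3*q^2 + 18*q + 1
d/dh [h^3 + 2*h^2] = h*(3*h + 4)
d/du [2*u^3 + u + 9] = 6*u^2 + 1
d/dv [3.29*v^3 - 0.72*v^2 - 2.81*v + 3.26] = 9.87*v^2 - 1.44*v - 2.81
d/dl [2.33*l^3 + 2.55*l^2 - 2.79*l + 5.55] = 6.99*l^2 + 5.1*l - 2.79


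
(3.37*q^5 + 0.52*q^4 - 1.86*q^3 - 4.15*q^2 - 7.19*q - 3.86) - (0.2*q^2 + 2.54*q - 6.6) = 3.37*q^5 + 0.52*q^4 - 1.86*q^3 - 4.35*q^2 - 9.73*q + 2.74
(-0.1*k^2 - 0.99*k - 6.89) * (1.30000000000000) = -0.13*k^2 - 1.287*k - 8.957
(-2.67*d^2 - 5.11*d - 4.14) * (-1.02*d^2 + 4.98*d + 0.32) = 2.7234*d^4 - 8.0844*d^3 - 22.0794*d^2 - 22.2524*d - 1.3248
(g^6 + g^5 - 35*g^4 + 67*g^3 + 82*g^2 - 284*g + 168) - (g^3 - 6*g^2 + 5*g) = g^6 + g^5 - 35*g^4 + 66*g^3 + 88*g^2 - 289*g + 168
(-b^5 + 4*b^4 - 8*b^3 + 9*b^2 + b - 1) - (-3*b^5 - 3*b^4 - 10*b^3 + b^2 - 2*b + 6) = 2*b^5 + 7*b^4 + 2*b^3 + 8*b^2 + 3*b - 7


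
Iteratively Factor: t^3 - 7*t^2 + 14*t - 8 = (t - 1)*(t^2 - 6*t + 8) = (t - 4)*(t - 1)*(t - 2)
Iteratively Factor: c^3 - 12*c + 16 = (c - 2)*(c^2 + 2*c - 8) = (c - 2)^2*(c + 4)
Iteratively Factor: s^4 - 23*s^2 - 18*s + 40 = (s - 1)*(s^3 + s^2 - 22*s - 40) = (s - 1)*(s + 4)*(s^2 - 3*s - 10) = (s - 5)*(s - 1)*(s + 4)*(s + 2)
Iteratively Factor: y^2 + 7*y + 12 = (y + 4)*(y + 3)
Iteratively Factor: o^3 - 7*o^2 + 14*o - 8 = (o - 2)*(o^2 - 5*o + 4) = (o - 2)*(o - 1)*(o - 4)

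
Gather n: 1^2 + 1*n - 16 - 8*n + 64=49 - 7*n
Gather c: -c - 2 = -c - 2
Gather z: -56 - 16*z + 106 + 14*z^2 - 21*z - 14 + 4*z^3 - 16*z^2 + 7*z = 4*z^3 - 2*z^2 - 30*z + 36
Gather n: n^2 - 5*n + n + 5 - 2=n^2 - 4*n + 3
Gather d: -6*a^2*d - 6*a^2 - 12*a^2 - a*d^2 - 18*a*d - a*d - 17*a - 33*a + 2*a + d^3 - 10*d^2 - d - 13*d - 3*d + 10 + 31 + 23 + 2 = -18*a^2 - 48*a + d^3 + d^2*(-a - 10) + d*(-6*a^2 - 19*a - 17) + 66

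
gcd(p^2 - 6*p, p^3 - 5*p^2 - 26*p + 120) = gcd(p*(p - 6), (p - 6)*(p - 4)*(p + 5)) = p - 6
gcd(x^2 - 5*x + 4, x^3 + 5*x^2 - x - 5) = x - 1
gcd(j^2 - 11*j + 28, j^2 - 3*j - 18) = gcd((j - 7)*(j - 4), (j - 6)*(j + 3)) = 1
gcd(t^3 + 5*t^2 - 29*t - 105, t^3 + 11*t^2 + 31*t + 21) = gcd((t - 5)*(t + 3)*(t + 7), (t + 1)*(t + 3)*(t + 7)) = t^2 + 10*t + 21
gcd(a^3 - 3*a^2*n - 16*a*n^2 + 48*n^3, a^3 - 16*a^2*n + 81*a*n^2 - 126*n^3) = a - 3*n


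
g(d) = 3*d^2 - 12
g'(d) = 6*d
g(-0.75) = -10.31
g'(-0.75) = -4.50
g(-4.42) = 46.61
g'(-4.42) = -26.52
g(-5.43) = 76.45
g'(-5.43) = -32.58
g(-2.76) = 10.85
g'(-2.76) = -16.56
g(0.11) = -11.96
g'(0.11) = 0.66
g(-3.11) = 17.02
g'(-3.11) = -18.66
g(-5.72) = 86.16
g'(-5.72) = -34.32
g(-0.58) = -10.99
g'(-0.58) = -3.48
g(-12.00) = 420.00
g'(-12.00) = -72.00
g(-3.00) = 15.00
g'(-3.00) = -18.00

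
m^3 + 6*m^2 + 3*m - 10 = (m - 1)*(m + 2)*(m + 5)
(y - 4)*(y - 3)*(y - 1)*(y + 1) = y^4 - 7*y^3 + 11*y^2 + 7*y - 12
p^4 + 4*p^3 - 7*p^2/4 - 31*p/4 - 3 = (p - 3/2)*(p + 1/2)*(p + 1)*(p + 4)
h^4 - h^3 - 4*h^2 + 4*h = h*(h - 2)*(h - 1)*(h + 2)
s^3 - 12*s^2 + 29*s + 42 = (s - 7)*(s - 6)*(s + 1)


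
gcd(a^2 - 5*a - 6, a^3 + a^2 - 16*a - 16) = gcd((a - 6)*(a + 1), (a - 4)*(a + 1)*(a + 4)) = a + 1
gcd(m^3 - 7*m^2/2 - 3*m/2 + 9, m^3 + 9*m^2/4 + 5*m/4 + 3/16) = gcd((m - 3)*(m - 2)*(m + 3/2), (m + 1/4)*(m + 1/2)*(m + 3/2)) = m + 3/2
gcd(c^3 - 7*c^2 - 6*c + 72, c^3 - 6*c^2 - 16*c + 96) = c^2 - 10*c + 24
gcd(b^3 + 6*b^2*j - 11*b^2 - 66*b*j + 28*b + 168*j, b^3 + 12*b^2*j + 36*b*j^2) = b + 6*j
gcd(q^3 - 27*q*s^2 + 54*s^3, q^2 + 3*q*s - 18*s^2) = q^2 + 3*q*s - 18*s^2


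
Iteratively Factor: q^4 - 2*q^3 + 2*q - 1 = (q - 1)*(q^3 - q^2 - q + 1) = (q - 1)^2*(q^2 - 1) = (q - 1)^2*(q + 1)*(q - 1)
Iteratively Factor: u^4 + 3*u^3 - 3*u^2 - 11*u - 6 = (u - 2)*(u^3 + 5*u^2 + 7*u + 3) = (u - 2)*(u + 3)*(u^2 + 2*u + 1) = (u - 2)*(u + 1)*(u + 3)*(u + 1)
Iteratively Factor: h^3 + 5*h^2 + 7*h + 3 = (h + 1)*(h^2 + 4*h + 3) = (h + 1)^2*(h + 3)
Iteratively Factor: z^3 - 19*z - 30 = (z + 2)*(z^2 - 2*z - 15) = (z - 5)*(z + 2)*(z + 3)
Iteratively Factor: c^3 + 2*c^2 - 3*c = (c - 1)*(c^2 + 3*c) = c*(c - 1)*(c + 3)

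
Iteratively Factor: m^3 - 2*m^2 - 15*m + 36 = (m - 3)*(m^2 + m - 12) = (m - 3)*(m + 4)*(m - 3)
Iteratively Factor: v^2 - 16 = (v - 4)*(v + 4)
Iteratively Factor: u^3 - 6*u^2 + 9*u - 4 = (u - 1)*(u^2 - 5*u + 4) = (u - 1)^2*(u - 4)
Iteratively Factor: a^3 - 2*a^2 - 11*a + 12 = (a - 4)*(a^2 + 2*a - 3) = (a - 4)*(a - 1)*(a + 3)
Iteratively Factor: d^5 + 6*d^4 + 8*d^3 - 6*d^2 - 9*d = (d + 3)*(d^4 + 3*d^3 - d^2 - 3*d) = (d - 1)*(d + 3)*(d^3 + 4*d^2 + 3*d) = d*(d - 1)*(d + 3)*(d^2 + 4*d + 3) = d*(d - 1)*(d + 3)^2*(d + 1)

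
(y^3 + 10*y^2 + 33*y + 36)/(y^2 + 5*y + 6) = (y^2 + 7*y + 12)/(y + 2)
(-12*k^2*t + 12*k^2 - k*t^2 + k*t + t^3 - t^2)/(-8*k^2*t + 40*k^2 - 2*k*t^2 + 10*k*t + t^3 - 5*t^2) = (3*k*t - 3*k + t^2 - t)/(2*k*t - 10*k + t^2 - 5*t)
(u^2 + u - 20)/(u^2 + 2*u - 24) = (u + 5)/(u + 6)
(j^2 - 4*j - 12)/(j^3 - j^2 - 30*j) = (j + 2)/(j*(j + 5))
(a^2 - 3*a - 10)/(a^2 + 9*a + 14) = (a - 5)/(a + 7)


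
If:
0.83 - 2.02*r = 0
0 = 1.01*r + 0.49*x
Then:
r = 0.41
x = -0.85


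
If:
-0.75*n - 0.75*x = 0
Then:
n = -x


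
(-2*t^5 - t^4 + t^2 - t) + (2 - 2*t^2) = -2*t^5 - t^4 - t^2 - t + 2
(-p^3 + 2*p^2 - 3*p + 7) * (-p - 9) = p^4 + 7*p^3 - 15*p^2 + 20*p - 63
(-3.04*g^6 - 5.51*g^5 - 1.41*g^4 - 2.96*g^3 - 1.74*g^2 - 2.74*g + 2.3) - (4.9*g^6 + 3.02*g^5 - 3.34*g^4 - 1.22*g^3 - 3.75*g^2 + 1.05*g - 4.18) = -7.94*g^6 - 8.53*g^5 + 1.93*g^4 - 1.74*g^3 + 2.01*g^2 - 3.79*g + 6.48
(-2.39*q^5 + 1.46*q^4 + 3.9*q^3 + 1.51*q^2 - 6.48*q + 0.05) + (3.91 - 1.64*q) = -2.39*q^5 + 1.46*q^4 + 3.9*q^3 + 1.51*q^2 - 8.12*q + 3.96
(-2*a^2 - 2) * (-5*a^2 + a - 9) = 10*a^4 - 2*a^3 + 28*a^2 - 2*a + 18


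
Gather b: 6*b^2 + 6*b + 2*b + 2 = 6*b^2 + 8*b + 2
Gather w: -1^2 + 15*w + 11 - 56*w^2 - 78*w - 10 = -56*w^2 - 63*w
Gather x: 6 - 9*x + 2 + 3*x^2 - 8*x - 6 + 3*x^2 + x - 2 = 6*x^2 - 16*x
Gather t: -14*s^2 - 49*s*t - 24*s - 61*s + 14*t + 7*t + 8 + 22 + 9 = -14*s^2 - 85*s + t*(21 - 49*s) + 39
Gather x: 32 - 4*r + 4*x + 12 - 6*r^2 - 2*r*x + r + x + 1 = -6*r^2 - 3*r + x*(5 - 2*r) + 45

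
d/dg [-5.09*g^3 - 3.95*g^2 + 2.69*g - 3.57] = -15.27*g^2 - 7.9*g + 2.69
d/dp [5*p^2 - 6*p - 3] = 10*p - 6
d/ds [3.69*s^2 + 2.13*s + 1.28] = 7.38*s + 2.13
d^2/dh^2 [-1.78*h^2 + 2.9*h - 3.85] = -3.56000000000000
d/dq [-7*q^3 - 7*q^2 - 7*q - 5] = -21*q^2 - 14*q - 7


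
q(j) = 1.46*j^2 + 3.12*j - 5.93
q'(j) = 2.92*j + 3.12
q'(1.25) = 6.77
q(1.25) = 0.25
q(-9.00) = 84.25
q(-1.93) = -6.51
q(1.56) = 2.49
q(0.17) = -5.36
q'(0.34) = 4.11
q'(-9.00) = -23.16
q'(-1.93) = -2.52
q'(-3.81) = -8.01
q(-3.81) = 3.38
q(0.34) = -4.70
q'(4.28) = 15.62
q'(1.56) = 7.68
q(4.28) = 34.17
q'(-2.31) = -3.63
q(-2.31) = -5.35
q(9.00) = 140.41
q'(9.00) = 29.40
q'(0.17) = 3.62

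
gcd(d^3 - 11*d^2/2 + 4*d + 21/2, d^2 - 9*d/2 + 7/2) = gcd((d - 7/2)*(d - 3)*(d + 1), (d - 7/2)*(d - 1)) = d - 7/2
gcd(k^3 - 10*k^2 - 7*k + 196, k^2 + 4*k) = k + 4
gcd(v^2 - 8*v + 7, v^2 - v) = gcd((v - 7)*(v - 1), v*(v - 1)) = v - 1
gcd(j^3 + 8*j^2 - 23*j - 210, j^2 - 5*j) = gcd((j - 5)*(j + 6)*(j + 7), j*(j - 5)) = j - 5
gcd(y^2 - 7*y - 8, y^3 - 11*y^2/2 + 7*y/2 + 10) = y + 1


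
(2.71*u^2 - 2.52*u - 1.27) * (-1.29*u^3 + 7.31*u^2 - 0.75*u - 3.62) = -3.4959*u^5 + 23.0609*u^4 - 18.8154*u^3 - 17.2039*u^2 + 10.0749*u + 4.5974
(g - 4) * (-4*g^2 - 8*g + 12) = -4*g^3 + 8*g^2 + 44*g - 48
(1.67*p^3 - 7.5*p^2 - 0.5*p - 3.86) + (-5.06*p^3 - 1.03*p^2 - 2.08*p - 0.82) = -3.39*p^3 - 8.53*p^2 - 2.58*p - 4.68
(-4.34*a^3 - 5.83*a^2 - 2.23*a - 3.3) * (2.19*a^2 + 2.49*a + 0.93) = -9.5046*a^5 - 23.5743*a^4 - 23.4366*a^3 - 18.2016*a^2 - 10.2909*a - 3.069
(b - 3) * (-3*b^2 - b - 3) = -3*b^3 + 8*b^2 + 9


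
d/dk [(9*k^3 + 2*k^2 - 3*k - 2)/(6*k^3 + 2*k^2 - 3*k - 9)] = (6*k^4 - 18*k^3 - 207*k^2 - 28*k + 21)/(36*k^6 + 24*k^5 - 32*k^4 - 120*k^3 - 27*k^2 + 54*k + 81)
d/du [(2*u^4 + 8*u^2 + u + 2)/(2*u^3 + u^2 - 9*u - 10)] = (4*u^6 + 4*u^5 - 70*u^4 - 84*u^3 - 85*u^2 - 164*u + 8)/(4*u^6 + 4*u^5 - 35*u^4 - 58*u^3 + 61*u^2 + 180*u + 100)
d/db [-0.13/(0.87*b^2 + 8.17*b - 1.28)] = (0.2262*b + 1.0621)/(0.87*b^2 + 8.17*b - 1.28)^2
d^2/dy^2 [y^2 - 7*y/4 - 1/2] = 2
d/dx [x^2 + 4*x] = 2*x + 4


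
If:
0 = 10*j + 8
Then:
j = -4/5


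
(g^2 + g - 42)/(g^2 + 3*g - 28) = (g - 6)/(g - 4)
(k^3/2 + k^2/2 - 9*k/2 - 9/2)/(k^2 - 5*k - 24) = (k^2 - 2*k - 3)/(2*(k - 8))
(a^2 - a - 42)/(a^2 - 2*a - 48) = (a - 7)/(a - 8)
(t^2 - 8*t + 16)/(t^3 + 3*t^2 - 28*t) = (t - 4)/(t*(t + 7))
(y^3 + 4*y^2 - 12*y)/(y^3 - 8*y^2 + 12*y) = (y + 6)/(y - 6)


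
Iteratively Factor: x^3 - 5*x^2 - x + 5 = (x - 1)*(x^2 - 4*x - 5) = (x - 5)*(x - 1)*(x + 1)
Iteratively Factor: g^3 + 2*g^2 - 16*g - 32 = (g + 2)*(g^2 - 16) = (g - 4)*(g + 2)*(g + 4)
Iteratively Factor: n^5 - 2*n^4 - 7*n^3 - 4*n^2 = (n)*(n^4 - 2*n^3 - 7*n^2 - 4*n) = n*(n + 1)*(n^3 - 3*n^2 - 4*n) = n*(n - 4)*(n + 1)*(n^2 + n) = n*(n - 4)*(n + 1)^2*(n)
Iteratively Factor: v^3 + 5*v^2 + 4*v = (v + 4)*(v^2 + v) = v*(v + 4)*(v + 1)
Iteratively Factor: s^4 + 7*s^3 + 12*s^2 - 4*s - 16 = (s - 1)*(s^3 + 8*s^2 + 20*s + 16) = (s - 1)*(s + 2)*(s^2 + 6*s + 8) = (s - 1)*(s + 2)*(s + 4)*(s + 2)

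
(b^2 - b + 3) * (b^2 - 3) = b^4 - b^3 + 3*b - 9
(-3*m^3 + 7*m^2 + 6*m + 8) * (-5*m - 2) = 15*m^4 - 29*m^3 - 44*m^2 - 52*m - 16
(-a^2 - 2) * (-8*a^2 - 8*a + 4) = 8*a^4 + 8*a^3 + 12*a^2 + 16*a - 8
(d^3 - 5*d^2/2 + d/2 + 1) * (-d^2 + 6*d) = -d^5 + 17*d^4/2 - 31*d^3/2 + 2*d^2 + 6*d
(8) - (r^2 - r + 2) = -r^2 + r + 6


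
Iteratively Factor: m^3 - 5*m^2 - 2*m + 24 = (m - 4)*(m^2 - m - 6) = (m - 4)*(m - 3)*(m + 2)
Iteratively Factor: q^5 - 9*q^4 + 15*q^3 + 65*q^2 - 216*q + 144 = (q - 3)*(q^4 - 6*q^3 - 3*q^2 + 56*q - 48) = (q - 3)*(q - 1)*(q^3 - 5*q^2 - 8*q + 48) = (q - 4)*(q - 3)*(q - 1)*(q^2 - q - 12) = (q - 4)*(q - 3)*(q - 1)*(q + 3)*(q - 4)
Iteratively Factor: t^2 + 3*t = (t + 3)*(t)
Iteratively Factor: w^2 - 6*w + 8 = (w - 2)*(w - 4)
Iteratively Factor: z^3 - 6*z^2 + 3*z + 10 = (z + 1)*(z^2 - 7*z + 10) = (z - 2)*(z + 1)*(z - 5)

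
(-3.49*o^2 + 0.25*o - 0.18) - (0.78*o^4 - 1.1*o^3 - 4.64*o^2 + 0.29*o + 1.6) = -0.78*o^4 + 1.1*o^3 + 1.15*o^2 - 0.04*o - 1.78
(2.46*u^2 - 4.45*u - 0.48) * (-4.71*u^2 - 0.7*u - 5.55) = -11.5866*u^4 + 19.2375*u^3 - 8.2772*u^2 + 25.0335*u + 2.664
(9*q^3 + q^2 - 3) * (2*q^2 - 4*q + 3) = 18*q^5 - 34*q^4 + 23*q^3 - 3*q^2 + 12*q - 9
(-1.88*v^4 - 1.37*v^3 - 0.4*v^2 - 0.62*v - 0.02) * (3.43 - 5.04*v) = 9.4752*v^5 + 0.4564*v^4 - 2.6831*v^3 + 1.7528*v^2 - 2.0258*v - 0.0686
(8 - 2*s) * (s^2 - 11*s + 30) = -2*s^3 + 30*s^2 - 148*s + 240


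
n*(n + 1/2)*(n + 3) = n^3 + 7*n^2/2 + 3*n/2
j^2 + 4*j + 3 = (j + 1)*(j + 3)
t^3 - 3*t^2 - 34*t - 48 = (t - 8)*(t + 2)*(t + 3)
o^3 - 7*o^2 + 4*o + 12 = (o - 6)*(o - 2)*(o + 1)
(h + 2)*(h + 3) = h^2 + 5*h + 6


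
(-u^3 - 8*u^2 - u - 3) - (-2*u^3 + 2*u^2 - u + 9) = u^3 - 10*u^2 - 12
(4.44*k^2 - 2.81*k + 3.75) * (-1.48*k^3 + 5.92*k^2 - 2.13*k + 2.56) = -6.5712*k^5 + 30.4436*k^4 - 31.6424*k^3 + 39.5517*k^2 - 15.1811*k + 9.6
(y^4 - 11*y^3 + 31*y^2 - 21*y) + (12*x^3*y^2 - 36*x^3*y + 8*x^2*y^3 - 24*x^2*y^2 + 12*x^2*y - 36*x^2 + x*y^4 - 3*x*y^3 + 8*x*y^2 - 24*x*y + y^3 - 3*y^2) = 12*x^3*y^2 - 36*x^3*y + 8*x^2*y^3 - 24*x^2*y^2 + 12*x^2*y - 36*x^2 + x*y^4 - 3*x*y^3 + 8*x*y^2 - 24*x*y + y^4 - 10*y^3 + 28*y^2 - 21*y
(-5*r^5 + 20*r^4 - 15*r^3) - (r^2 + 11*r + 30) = -5*r^5 + 20*r^4 - 15*r^3 - r^2 - 11*r - 30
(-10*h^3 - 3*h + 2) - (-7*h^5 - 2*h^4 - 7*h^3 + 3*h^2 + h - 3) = 7*h^5 + 2*h^4 - 3*h^3 - 3*h^2 - 4*h + 5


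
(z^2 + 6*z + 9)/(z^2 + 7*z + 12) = (z + 3)/(z + 4)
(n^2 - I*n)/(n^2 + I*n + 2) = n/(n + 2*I)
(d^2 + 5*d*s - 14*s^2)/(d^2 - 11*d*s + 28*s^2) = (d^2 + 5*d*s - 14*s^2)/(d^2 - 11*d*s + 28*s^2)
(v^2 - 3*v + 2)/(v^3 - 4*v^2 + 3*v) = (v - 2)/(v*(v - 3))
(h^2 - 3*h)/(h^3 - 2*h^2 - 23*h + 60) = h/(h^2 + h - 20)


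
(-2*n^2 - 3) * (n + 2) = -2*n^3 - 4*n^2 - 3*n - 6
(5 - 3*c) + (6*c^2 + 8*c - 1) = 6*c^2 + 5*c + 4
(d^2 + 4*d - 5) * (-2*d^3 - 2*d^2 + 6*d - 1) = -2*d^5 - 10*d^4 + 8*d^3 + 33*d^2 - 34*d + 5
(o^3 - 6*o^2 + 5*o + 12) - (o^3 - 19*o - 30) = -6*o^2 + 24*o + 42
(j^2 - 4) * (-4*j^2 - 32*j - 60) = -4*j^4 - 32*j^3 - 44*j^2 + 128*j + 240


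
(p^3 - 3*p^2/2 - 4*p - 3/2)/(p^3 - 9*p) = (2*p^2 + 3*p + 1)/(2*p*(p + 3))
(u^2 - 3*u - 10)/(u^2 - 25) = (u + 2)/(u + 5)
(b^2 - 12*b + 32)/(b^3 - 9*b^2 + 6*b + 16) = (b - 4)/(b^2 - b - 2)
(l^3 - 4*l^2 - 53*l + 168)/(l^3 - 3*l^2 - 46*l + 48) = (l^2 + 4*l - 21)/(l^2 + 5*l - 6)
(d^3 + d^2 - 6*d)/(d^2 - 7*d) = (d^2 + d - 6)/(d - 7)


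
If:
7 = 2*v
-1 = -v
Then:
No Solution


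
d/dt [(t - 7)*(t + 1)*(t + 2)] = 3*t^2 - 8*t - 19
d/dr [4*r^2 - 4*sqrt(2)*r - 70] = 8*r - 4*sqrt(2)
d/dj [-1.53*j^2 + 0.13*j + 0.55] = 0.13 - 3.06*j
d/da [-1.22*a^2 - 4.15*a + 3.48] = -2.44*a - 4.15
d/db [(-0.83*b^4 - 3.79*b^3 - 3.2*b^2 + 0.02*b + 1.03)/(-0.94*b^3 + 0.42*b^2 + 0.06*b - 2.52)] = (0.7802*b^6 - 0.697199999999997*b^5 - 4.7492*b^4 + 7.9492*b^3 + 31.3566*b^2 + 15.2628*b - 0.1122)/(0.8836*b^6 - 0.7896*b^5 + 0.0636*b^4 + 4.788*b^3 - 2.1132*b^2 - 0.3024*b + 6.3504)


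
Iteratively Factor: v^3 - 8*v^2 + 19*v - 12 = (v - 1)*(v^2 - 7*v + 12) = (v - 3)*(v - 1)*(v - 4)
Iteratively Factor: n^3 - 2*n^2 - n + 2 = (n + 1)*(n^2 - 3*n + 2) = (n - 1)*(n + 1)*(n - 2)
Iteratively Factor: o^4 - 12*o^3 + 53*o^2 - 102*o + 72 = (o - 3)*(o^3 - 9*o^2 + 26*o - 24) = (o - 4)*(o - 3)*(o^2 - 5*o + 6) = (o - 4)*(o - 3)*(o - 2)*(o - 3)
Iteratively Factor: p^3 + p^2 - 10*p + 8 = (p - 2)*(p^2 + 3*p - 4) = (p - 2)*(p + 4)*(p - 1)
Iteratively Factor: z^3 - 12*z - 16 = (z + 2)*(z^2 - 2*z - 8) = (z - 4)*(z + 2)*(z + 2)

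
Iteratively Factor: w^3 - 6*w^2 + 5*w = (w - 1)*(w^2 - 5*w) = (w - 5)*(w - 1)*(w)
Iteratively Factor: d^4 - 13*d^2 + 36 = (d - 3)*(d^3 + 3*d^2 - 4*d - 12) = (d - 3)*(d - 2)*(d^2 + 5*d + 6) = (d - 3)*(d - 2)*(d + 3)*(d + 2)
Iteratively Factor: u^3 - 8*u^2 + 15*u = (u - 5)*(u^2 - 3*u) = u*(u - 5)*(u - 3)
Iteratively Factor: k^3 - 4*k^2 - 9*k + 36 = (k - 3)*(k^2 - k - 12) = (k - 4)*(k - 3)*(k + 3)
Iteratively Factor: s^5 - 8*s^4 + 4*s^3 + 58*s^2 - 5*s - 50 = (s + 2)*(s^4 - 10*s^3 + 24*s^2 + 10*s - 25) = (s + 1)*(s + 2)*(s^3 - 11*s^2 + 35*s - 25) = (s - 5)*(s + 1)*(s + 2)*(s^2 - 6*s + 5) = (s - 5)^2*(s + 1)*(s + 2)*(s - 1)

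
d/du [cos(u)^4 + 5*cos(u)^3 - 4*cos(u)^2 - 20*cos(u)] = (-4*cos(u)^3 - 15*cos(u)^2 + 8*cos(u) + 20)*sin(u)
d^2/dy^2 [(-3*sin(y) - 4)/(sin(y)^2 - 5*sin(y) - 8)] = (-3*sin(y)^5 - 31*sin(y)^4 - 78*sin(y)^3 - 84*sin(y)^2 - 8*sin(y) + 24)/(5*sin(y) + cos(y)^2 + 7)^3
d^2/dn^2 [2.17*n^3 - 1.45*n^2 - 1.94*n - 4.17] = 13.02*n - 2.9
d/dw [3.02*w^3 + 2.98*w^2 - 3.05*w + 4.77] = 9.06*w^2 + 5.96*w - 3.05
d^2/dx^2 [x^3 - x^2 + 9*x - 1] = 6*x - 2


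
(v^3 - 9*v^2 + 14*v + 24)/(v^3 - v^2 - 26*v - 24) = (v - 4)/(v + 4)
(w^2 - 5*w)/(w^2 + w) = (w - 5)/(w + 1)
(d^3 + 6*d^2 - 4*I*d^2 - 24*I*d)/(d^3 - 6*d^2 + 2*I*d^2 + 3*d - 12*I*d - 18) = (d^3 + d^2*(6 - 4*I) - 24*I*d)/(d^3 + d^2*(-6 + 2*I) + d*(3 - 12*I) - 18)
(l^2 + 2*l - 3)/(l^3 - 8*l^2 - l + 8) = (l + 3)/(l^2 - 7*l - 8)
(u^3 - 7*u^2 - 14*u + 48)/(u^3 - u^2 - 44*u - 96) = (u - 2)/(u + 4)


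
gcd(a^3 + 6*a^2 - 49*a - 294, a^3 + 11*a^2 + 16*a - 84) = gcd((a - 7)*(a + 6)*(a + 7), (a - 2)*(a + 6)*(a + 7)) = a^2 + 13*a + 42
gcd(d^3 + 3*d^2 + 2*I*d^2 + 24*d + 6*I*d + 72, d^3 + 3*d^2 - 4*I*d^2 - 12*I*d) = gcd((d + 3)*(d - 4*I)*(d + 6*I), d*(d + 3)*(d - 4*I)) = d^2 + d*(3 - 4*I) - 12*I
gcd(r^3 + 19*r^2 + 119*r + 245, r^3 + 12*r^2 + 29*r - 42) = r + 7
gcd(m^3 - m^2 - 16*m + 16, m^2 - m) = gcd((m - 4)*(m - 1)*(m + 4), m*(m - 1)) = m - 1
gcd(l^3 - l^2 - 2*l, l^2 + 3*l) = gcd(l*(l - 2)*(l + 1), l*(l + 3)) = l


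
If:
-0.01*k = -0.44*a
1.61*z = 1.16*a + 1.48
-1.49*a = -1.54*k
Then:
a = 0.00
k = 0.00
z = 0.92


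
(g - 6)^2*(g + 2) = g^3 - 10*g^2 + 12*g + 72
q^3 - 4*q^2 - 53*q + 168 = (q - 8)*(q - 3)*(q + 7)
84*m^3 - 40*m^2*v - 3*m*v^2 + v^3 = (-7*m + v)*(-2*m + v)*(6*m + v)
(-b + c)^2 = b^2 - 2*b*c + c^2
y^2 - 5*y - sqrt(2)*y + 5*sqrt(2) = (y - 5)*(y - sqrt(2))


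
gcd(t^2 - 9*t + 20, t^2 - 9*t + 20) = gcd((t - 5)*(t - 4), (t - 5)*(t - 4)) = t^2 - 9*t + 20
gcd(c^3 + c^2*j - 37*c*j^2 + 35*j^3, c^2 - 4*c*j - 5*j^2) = c - 5*j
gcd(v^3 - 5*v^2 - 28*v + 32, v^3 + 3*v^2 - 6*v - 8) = v + 4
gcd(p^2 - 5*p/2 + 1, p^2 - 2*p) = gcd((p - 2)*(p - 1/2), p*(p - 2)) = p - 2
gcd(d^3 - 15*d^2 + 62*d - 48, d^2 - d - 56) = d - 8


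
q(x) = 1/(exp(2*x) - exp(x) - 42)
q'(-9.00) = 0.00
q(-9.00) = -0.02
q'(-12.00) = 0.00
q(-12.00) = -0.02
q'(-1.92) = 0.00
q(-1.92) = -0.02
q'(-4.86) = 0.00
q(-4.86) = -0.02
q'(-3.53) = 0.00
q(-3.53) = -0.02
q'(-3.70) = 0.00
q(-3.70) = -0.02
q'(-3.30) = 0.00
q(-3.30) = -0.02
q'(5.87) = -0.00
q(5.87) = 0.00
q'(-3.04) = 0.00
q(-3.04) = -0.02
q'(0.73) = -0.00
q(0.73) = -0.03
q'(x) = (-2*exp(2*x) + exp(x))/(exp(2*x) - exp(x) - 42)^2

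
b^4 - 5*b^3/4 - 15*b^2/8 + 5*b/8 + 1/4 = (b - 2)*(b - 1/2)*(b + 1/4)*(b + 1)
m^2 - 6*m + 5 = (m - 5)*(m - 1)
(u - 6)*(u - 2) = u^2 - 8*u + 12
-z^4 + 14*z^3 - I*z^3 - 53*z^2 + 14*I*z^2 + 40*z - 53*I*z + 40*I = (z - 8)*(z - 5)*(-I*z + 1)*(-I*z + I)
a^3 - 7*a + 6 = (a - 2)*(a - 1)*(a + 3)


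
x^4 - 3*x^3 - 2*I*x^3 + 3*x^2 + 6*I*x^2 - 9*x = x*(x - 3)*(x - 3*I)*(x + I)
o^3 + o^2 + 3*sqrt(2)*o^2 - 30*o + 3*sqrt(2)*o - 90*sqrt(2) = (o - 5)*(o + 6)*(o + 3*sqrt(2))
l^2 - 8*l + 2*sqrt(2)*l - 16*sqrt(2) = (l - 8)*(l + 2*sqrt(2))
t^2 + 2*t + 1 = (t + 1)^2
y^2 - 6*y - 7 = (y - 7)*(y + 1)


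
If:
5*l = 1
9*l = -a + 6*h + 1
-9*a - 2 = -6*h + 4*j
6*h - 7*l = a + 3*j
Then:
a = -1/20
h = 1/8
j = -1/5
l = 1/5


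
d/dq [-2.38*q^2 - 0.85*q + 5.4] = -4.76*q - 0.85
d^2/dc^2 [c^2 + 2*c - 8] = 2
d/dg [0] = 0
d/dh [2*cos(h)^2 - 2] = -2*sin(2*h)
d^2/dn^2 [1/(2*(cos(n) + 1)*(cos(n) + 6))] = (-4*sin(n)^4 + 27*sin(n)^2 + 273*cos(n)/4 - 21*cos(3*n)/4 + 63)/(2*(cos(n) + 1)^3*(cos(n) + 6)^3)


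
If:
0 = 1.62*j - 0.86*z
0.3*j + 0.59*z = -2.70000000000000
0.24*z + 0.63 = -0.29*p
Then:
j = -1.91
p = 0.81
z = -3.60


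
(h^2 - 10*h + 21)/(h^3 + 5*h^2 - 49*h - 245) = (h - 3)/(h^2 + 12*h + 35)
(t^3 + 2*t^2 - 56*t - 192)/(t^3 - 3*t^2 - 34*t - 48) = (t^2 + 10*t + 24)/(t^2 + 5*t + 6)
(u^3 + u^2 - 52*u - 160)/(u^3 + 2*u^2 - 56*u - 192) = (u + 5)/(u + 6)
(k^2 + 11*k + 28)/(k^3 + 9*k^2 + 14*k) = (k + 4)/(k*(k + 2))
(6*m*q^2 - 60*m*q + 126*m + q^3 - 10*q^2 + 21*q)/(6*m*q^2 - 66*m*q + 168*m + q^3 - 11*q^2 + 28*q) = (q - 3)/(q - 4)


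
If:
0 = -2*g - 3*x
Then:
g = -3*x/2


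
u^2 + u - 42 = (u - 6)*(u + 7)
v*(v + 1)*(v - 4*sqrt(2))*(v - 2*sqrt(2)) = v^4 - 6*sqrt(2)*v^3 + v^3 - 6*sqrt(2)*v^2 + 16*v^2 + 16*v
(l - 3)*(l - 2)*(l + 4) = l^3 - l^2 - 14*l + 24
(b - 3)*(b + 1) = b^2 - 2*b - 3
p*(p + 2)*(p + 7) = p^3 + 9*p^2 + 14*p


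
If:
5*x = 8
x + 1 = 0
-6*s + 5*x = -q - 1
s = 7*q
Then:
No Solution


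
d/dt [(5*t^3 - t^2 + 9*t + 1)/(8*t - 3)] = (80*t^3 - 53*t^2 + 6*t - 35)/(64*t^2 - 48*t + 9)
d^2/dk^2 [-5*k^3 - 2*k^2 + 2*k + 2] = -30*k - 4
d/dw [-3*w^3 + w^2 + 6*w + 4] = -9*w^2 + 2*w + 6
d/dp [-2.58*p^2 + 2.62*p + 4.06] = 2.62 - 5.16*p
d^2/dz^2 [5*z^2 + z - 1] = 10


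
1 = 1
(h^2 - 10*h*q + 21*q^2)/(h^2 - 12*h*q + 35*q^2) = (-h + 3*q)/(-h + 5*q)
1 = 1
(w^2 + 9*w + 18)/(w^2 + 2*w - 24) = (w + 3)/(w - 4)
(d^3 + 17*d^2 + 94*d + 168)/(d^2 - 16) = (d^2 + 13*d + 42)/(d - 4)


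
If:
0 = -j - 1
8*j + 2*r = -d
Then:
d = 8 - 2*r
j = -1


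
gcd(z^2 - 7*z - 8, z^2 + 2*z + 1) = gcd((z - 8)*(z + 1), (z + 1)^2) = z + 1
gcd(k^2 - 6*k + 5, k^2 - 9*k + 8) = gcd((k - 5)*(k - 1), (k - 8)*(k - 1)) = k - 1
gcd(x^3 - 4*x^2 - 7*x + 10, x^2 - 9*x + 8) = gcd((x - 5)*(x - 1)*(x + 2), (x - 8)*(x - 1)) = x - 1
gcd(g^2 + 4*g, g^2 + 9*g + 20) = g + 4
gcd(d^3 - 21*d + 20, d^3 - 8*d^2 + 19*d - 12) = d^2 - 5*d + 4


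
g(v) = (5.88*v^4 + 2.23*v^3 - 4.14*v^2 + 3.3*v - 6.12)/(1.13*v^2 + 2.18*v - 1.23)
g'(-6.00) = -67.55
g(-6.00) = 264.08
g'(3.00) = 24.71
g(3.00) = 32.49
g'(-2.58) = 974.37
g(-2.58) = 269.79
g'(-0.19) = 1.61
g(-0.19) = 4.31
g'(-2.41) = 63566.33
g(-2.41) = 1625.94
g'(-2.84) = 147.33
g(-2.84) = 166.90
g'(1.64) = 12.47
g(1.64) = 7.53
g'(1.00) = 10.95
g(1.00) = 0.55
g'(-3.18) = 19.44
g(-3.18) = 144.31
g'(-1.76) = 71.51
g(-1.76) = -12.45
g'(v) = (-2.26*v - 2.18)*(5.88*v^4 + 2.23*v^3 - 4.14*v^2 + 3.3*v - 6.12)/(1.13*v^2 + 2.18*v - 1.23)^2 + (23.52*v^3 + 6.69*v^2 - 8.28*v + 3.3)/(1.13*v^2 + 2.18*v - 1.23)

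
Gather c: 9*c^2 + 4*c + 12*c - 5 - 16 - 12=9*c^2 + 16*c - 33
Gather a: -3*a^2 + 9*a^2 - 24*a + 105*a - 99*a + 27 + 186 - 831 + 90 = 6*a^2 - 18*a - 528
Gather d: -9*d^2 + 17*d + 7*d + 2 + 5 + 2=-9*d^2 + 24*d + 9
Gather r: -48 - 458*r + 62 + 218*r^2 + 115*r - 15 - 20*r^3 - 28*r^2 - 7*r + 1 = -20*r^3 + 190*r^2 - 350*r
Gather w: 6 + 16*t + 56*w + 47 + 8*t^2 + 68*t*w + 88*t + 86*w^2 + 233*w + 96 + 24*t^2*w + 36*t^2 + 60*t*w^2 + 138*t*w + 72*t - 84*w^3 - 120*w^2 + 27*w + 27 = 44*t^2 + 176*t - 84*w^3 + w^2*(60*t - 34) + w*(24*t^2 + 206*t + 316) + 176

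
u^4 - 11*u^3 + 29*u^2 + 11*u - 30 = (u - 6)*(u - 5)*(u - 1)*(u + 1)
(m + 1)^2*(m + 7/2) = m^3 + 11*m^2/2 + 8*m + 7/2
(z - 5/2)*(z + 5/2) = z^2 - 25/4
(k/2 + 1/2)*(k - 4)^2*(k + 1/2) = k^4/2 - 13*k^3/4 + 9*k^2/4 + 10*k + 4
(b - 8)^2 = b^2 - 16*b + 64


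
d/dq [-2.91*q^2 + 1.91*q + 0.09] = 1.91 - 5.82*q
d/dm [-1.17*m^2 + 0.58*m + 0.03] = 0.58 - 2.34*m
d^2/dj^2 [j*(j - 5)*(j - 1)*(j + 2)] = 12*j^2 - 24*j - 14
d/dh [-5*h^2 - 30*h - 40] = -10*h - 30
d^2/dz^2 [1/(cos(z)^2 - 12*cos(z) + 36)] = 2*(-6*cos(z) - cos(2*z) + 2)/(cos(z) - 6)^4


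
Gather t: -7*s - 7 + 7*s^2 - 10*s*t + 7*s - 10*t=7*s^2 + t*(-10*s - 10) - 7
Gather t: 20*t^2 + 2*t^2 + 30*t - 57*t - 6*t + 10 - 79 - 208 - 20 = 22*t^2 - 33*t - 297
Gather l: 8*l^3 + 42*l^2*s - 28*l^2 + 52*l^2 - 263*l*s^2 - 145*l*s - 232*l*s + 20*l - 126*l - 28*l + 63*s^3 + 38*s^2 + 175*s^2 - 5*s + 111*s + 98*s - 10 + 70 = 8*l^3 + l^2*(42*s + 24) + l*(-263*s^2 - 377*s - 134) + 63*s^3 + 213*s^2 + 204*s + 60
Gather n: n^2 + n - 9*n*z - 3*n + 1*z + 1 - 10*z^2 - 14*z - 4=n^2 + n*(-9*z - 2) - 10*z^2 - 13*z - 3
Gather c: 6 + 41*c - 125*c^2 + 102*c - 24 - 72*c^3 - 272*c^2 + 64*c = -72*c^3 - 397*c^2 + 207*c - 18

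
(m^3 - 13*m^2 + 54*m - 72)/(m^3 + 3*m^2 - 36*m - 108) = (m^2 - 7*m + 12)/(m^2 + 9*m + 18)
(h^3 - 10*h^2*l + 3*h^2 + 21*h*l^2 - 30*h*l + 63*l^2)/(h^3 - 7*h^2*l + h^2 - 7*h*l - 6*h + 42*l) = (h - 3*l)/(h - 2)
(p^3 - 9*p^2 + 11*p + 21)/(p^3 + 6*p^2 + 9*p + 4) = (p^2 - 10*p + 21)/(p^2 + 5*p + 4)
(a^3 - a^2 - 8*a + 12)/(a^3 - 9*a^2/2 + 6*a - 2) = 2*(a + 3)/(2*a - 1)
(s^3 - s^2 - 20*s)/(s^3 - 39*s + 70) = s*(s + 4)/(s^2 + 5*s - 14)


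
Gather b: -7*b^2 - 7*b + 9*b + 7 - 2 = -7*b^2 + 2*b + 5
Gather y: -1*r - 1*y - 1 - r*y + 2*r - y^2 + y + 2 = -r*y + r - y^2 + 1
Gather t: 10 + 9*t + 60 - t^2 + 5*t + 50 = -t^2 + 14*t + 120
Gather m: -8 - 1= -9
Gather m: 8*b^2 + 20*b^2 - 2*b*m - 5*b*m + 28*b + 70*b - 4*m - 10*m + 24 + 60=28*b^2 + 98*b + m*(-7*b - 14) + 84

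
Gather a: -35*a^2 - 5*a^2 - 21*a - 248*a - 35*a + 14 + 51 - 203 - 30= -40*a^2 - 304*a - 168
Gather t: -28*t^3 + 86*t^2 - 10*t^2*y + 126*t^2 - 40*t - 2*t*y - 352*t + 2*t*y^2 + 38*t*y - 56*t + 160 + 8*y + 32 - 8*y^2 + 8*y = -28*t^3 + t^2*(212 - 10*y) + t*(2*y^2 + 36*y - 448) - 8*y^2 + 16*y + 192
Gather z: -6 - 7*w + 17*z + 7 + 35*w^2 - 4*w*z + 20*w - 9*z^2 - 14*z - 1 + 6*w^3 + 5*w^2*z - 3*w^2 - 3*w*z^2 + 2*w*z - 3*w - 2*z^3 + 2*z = 6*w^3 + 32*w^2 + 10*w - 2*z^3 + z^2*(-3*w - 9) + z*(5*w^2 - 2*w + 5)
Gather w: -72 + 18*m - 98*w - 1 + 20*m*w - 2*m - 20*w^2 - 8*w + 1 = 16*m - 20*w^2 + w*(20*m - 106) - 72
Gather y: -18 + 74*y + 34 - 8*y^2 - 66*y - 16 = -8*y^2 + 8*y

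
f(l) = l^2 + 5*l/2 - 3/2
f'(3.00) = 8.50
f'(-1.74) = -0.98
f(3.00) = 15.00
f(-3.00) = 0.00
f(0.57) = 0.25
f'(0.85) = 4.20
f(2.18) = 8.70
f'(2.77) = 8.04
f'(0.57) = 3.64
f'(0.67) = 3.84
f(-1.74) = -2.82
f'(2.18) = 6.86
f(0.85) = 1.35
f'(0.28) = 3.06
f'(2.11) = 6.72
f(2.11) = 8.23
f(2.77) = 13.10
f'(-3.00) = -3.50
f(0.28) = -0.72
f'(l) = 2*l + 5/2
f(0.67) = 0.62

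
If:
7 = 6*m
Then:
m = 7/6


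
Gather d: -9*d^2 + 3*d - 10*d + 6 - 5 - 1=-9*d^2 - 7*d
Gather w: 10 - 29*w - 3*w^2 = -3*w^2 - 29*w + 10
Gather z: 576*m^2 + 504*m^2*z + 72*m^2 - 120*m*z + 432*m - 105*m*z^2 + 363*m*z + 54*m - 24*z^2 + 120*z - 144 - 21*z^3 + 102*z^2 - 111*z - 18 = 648*m^2 + 486*m - 21*z^3 + z^2*(78 - 105*m) + z*(504*m^2 + 243*m + 9) - 162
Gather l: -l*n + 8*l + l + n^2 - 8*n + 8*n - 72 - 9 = l*(9 - n) + n^2 - 81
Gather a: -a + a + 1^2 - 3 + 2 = 0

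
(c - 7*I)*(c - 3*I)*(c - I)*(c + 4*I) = c^4 - 7*I*c^3 + 13*c^2 - 103*I*c - 84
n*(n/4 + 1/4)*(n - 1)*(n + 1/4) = n^4/4 + n^3/16 - n^2/4 - n/16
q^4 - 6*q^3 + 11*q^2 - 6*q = q*(q - 3)*(q - 2)*(q - 1)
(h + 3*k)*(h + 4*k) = h^2 + 7*h*k + 12*k^2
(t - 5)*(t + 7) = t^2 + 2*t - 35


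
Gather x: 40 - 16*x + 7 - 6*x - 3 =44 - 22*x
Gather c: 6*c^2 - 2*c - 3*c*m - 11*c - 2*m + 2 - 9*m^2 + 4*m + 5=6*c^2 + c*(-3*m - 13) - 9*m^2 + 2*m + 7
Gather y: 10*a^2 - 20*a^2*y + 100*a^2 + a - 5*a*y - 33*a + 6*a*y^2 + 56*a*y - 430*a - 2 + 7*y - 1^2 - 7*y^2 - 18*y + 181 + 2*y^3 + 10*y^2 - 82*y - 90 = 110*a^2 - 462*a + 2*y^3 + y^2*(6*a + 3) + y*(-20*a^2 + 51*a - 93) + 88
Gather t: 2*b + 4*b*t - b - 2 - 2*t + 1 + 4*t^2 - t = b + 4*t^2 + t*(4*b - 3) - 1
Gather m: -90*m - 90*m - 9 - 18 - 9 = -180*m - 36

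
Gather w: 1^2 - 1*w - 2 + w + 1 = 0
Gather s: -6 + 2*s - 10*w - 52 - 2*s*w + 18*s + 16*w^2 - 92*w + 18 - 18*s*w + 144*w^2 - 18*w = s*(20 - 20*w) + 160*w^2 - 120*w - 40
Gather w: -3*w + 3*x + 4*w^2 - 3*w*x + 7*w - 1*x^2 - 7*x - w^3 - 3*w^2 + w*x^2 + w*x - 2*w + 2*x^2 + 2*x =-w^3 + w^2 + w*(x^2 - 2*x + 2) + x^2 - 2*x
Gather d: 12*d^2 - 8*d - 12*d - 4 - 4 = 12*d^2 - 20*d - 8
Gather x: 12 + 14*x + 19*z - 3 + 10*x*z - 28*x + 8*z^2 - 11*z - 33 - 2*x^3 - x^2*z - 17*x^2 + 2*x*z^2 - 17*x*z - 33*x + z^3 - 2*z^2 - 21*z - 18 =-2*x^3 + x^2*(-z - 17) + x*(2*z^2 - 7*z - 47) + z^3 + 6*z^2 - 13*z - 42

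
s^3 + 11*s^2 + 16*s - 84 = (s - 2)*(s + 6)*(s + 7)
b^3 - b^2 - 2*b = b*(b - 2)*(b + 1)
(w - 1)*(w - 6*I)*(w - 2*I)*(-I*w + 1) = -I*w^4 - 7*w^3 + I*w^3 + 7*w^2 + 4*I*w^2 - 12*w - 4*I*w + 12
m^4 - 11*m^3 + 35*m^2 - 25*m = m*(m - 5)^2*(m - 1)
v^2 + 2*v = v*(v + 2)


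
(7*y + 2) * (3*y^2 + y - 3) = 21*y^3 + 13*y^2 - 19*y - 6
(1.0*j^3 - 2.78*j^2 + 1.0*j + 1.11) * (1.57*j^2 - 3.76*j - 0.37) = 1.57*j^5 - 8.1246*j^4 + 11.6528*j^3 - 0.9887*j^2 - 4.5436*j - 0.4107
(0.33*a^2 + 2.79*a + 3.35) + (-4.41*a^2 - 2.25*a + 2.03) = -4.08*a^2 + 0.54*a + 5.38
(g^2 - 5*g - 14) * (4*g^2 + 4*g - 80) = 4*g^4 - 16*g^3 - 156*g^2 + 344*g + 1120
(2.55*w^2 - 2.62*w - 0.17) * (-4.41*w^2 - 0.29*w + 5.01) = -11.2455*w^4 + 10.8147*w^3 + 14.285*w^2 - 13.0769*w - 0.8517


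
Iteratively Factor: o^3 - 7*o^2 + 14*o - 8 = (o - 4)*(o^2 - 3*o + 2) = (o - 4)*(o - 2)*(o - 1)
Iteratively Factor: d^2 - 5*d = (d - 5)*(d)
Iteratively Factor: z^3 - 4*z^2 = (z)*(z^2 - 4*z) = z^2*(z - 4)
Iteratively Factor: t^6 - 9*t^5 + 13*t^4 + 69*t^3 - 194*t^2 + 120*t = (t + 3)*(t^5 - 12*t^4 + 49*t^3 - 78*t^2 + 40*t) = (t - 5)*(t + 3)*(t^4 - 7*t^3 + 14*t^2 - 8*t) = t*(t - 5)*(t + 3)*(t^3 - 7*t^2 + 14*t - 8) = t*(t - 5)*(t - 1)*(t + 3)*(t^2 - 6*t + 8) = t*(t - 5)*(t - 2)*(t - 1)*(t + 3)*(t - 4)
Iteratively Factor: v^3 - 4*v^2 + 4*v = (v)*(v^2 - 4*v + 4) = v*(v - 2)*(v - 2)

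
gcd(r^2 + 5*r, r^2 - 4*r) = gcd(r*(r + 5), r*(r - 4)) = r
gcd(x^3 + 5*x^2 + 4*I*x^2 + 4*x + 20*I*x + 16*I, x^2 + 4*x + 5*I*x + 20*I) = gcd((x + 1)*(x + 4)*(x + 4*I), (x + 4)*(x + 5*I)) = x + 4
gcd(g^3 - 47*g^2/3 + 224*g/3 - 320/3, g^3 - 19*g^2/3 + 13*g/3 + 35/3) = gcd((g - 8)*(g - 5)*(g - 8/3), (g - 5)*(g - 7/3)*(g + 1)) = g - 5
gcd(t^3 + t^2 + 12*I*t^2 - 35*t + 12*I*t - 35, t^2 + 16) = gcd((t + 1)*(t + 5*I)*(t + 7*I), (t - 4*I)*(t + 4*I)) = 1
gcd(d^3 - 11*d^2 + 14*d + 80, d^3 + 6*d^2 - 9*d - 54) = 1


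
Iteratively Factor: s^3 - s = (s - 1)*(s^2 + s) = s*(s - 1)*(s + 1)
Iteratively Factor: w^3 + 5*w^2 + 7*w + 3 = (w + 1)*(w^2 + 4*w + 3) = (w + 1)*(w + 3)*(w + 1)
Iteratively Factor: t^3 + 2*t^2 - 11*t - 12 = (t - 3)*(t^2 + 5*t + 4) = (t - 3)*(t + 4)*(t + 1)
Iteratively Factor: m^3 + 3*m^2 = (m)*(m^2 + 3*m) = m*(m + 3)*(m)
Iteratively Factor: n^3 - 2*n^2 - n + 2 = (n + 1)*(n^2 - 3*n + 2) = (n - 2)*(n + 1)*(n - 1)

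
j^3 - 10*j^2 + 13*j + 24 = (j - 8)*(j - 3)*(j + 1)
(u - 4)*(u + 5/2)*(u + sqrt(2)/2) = u^3 - 3*u^2/2 + sqrt(2)*u^2/2 - 10*u - 3*sqrt(2)*u/4 - 5*sqrt(2)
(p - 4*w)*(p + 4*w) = p^2 - 16*w^2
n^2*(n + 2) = n^3 + 2*n^2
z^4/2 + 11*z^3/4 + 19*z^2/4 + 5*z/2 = z*(z/2 + 1/2)*(z + 2)*(z + 5/2)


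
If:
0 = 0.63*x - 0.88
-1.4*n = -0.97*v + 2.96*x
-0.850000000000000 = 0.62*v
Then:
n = -3.90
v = -1.37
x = 1.40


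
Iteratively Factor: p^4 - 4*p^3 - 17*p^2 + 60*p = (p - 5)*(p^3 + p^2 - 12*p) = (p - 5)*(p + 4)*(p^2 - 3*p) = p*(p - 5)*(p + 4)*(p - 3)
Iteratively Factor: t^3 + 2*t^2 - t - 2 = (t - 1)*(t^2 + 3*t + 2) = (t - 1)*(t + 2)*(t + 1)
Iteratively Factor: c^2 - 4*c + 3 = (c - 3)*(c - 1)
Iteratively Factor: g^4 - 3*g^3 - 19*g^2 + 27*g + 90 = (g - 5)*(g^3 + 2*g^2 - 9*g - 18) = (g - 5)*(g - 3)*(g^2 + 5*g + 6) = (g - 5)*(g - 3)*(g + 3)*(g + 2)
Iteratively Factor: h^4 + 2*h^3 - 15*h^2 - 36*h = (h + 3)*(h^3 - h^2 - 12*h) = (h - 4)*(h + 3)*(h^2 + 3*h) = h*(h - 4)*(h + 3)*(h + 3)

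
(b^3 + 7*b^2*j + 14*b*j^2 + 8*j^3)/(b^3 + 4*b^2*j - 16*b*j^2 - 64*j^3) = (b^2 + 3*b*j + 2*j^2)/(b^2 - 16*j^2)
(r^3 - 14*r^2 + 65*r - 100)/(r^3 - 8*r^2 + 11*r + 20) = (r - 5)/(r + 1)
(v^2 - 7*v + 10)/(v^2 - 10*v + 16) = (v - 5)/(v - 8)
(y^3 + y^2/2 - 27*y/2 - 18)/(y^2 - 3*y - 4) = (2*y^2 + 9*y + 9)/(2*(y + 1))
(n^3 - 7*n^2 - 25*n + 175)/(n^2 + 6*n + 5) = (n^2 - 12*n + 35)/(n + 1)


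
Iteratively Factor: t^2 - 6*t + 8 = (t - 4)*(t - 2)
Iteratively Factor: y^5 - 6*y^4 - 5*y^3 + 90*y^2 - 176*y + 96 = (y - 4)*(y^4 - 2*y^3 - 13*y^2 + 38*y - 24) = (y - 4)*(y - 1)*(y^3 - y^2 - 14*y + 24) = (y - 4)*(y - 1)*(y + 4)*(y^2 - 5*y + 6) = (y - 4)*(y - 3)*(y - 1)*(y + 4)*(y - 2)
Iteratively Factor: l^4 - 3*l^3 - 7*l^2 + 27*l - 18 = (l - 3)*(l^3 - 7*l + 6) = (l - 3)*(l - 1)*(l^2 + l - 6) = (l - 3)*(l - 2)*(l - 1)*(l + 3)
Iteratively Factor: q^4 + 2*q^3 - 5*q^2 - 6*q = (q)*(q^3 + 2*q^2 - 5*q - 6) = q*(q + 1)*(q^2 + q - 6) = q*(q - 2)*(q + 1)*(q + 3)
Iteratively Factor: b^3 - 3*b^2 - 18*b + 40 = (b - 5)*(b^2 + 2*b - 8) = (b - 5)*(b - 2)*(b + 4)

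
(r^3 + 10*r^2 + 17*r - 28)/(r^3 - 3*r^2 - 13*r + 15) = (r^2 + 11*r + 28)/(r^2 - 2*r - 15)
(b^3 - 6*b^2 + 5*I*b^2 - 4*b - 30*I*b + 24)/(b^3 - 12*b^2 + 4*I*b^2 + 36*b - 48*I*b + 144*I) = (b + I)/(b - 6)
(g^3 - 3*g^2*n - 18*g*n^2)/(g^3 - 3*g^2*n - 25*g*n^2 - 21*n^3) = g*(g - 6*n)/(g^2 - 6*g*n - 7*n^2)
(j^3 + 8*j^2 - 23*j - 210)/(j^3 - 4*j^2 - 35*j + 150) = (j + 7)/(j - 5)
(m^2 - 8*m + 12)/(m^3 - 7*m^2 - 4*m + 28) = (m - 6)/(m^2 - 5*m - 14)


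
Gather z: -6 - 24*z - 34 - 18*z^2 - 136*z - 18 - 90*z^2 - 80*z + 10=-108*z^2 - 240*z - 48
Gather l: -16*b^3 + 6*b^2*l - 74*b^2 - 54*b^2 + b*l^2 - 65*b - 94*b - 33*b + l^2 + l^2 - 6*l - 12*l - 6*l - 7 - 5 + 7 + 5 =-16*b^3 - 128*b^2 - 192*b + l^2*(b + 2) + l*(6*b^2 - 24)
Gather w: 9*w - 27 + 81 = 9*w + 54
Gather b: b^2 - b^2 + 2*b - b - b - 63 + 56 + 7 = 0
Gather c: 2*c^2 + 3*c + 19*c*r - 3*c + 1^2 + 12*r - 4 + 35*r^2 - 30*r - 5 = 2*c^2 + 19*c*r + 35*r^2 - 18*r - 8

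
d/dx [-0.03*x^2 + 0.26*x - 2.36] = 0.26 - 0.06*x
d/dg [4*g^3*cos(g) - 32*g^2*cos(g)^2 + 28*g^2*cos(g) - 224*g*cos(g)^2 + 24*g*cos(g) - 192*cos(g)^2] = -4*g^3*sin(g) - 28*g^2*sin(g) + 32*g^2*sin(2*g) + 12*g^2*cos(g) - 24*g*sin(g) + 224*g*sin(2*g) - 64*g*cos(g)^2 + 56*g*cos(g) + 192*sin(2*g) - 224*cos(g)^2 + 24*cos(g)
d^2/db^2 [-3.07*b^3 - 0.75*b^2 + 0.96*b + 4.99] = -18.42*b - 1.5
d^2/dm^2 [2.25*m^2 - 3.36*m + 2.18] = 4.50000000000000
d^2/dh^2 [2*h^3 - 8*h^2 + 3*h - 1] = 12*h - 16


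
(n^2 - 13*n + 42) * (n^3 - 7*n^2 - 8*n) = n^5 - 20*n^4 + 125*n^3 - 190*n^2 - 336*n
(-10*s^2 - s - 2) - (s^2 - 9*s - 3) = -11*s^2 + 8*s + 1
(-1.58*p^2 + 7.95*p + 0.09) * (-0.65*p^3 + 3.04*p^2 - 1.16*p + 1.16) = 1.027*p^5 - 9.9707*p^4 + 25.9423*p^3 - 10.7812*p^2 + 9.1176*p + 0.1044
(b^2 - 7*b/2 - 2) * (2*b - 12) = 2*b^3 - 19*b^2 + 38*b + 24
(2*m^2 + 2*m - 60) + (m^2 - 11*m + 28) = 3*m^2 - 9*m - 32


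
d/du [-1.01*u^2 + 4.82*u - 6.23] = 4.82 - 2.02*u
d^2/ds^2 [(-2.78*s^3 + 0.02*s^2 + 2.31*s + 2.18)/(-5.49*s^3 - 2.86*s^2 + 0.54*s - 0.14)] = (-2.27373675443232e-13*s^7 - 88.505388*s^6 - 368.292258*s^5 - 1032.082668*s^4 - 599.602532*s^3 - 48.119568*s^2 + 36.130512*s + 0.124312)/(165.469149*s^9 + 258.602058*s^8 + 85.89105*s^7 - 14.820038*s^6 + 4.740876*s^5 + 3.447096*s^4 - 1.131948*s^3 + 0.29064*s^2 - 0.031752*s + 0.002744)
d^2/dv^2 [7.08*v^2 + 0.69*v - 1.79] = 14.1600000000000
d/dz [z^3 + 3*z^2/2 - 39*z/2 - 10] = 3*z^2 + 3*z - 39/2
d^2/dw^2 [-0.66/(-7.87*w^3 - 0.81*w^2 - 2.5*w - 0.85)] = (-(31.1652*w + 1.0692)*(7.87*w^3 + 0.81*w^2 + 2.5*w + 0.85) + 0.66*(23.61*w^2 + 1.62*w + 2.5)*(47.22*w^2 + 3.24*w + 5.0))/(7.87*w^3 + 0.81*w^2 + 2.5*w + 0.85)^3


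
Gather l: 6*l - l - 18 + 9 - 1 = 5*l - 10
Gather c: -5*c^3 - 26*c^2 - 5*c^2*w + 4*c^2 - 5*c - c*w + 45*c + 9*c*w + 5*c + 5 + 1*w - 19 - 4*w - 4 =-5*c^3 + c^2*(-5*w - 22) + c*(8*w + 45) - 3*w - 18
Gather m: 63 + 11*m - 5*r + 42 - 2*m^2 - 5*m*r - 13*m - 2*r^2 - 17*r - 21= -2*m^2 + m*(-5*r - 2) - 2*r^2 - 22*r + 84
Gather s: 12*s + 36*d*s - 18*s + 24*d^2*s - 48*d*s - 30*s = s*(24*d^2 - 12*d - 36)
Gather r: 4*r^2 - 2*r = 4*r^2 - 2*r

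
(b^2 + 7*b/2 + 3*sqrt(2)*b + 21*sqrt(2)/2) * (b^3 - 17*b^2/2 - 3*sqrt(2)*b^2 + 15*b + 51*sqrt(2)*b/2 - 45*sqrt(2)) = b^5 - 5*b^4 - 131*b^3/4 + 285*b^2/2 + 531*b/2 - 945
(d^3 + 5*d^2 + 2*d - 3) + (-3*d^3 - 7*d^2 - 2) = -2*d^3 - 2*d^2 + 2*d - 5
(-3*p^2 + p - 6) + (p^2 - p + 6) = -2*p^2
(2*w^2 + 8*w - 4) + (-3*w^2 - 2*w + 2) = -w^2 + 6*w - 2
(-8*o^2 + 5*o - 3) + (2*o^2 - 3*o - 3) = -6*o^2 + 2*o - 6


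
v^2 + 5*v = v*(v + 5)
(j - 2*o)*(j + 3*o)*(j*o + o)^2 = j^4*o^2 + j^3*o^3 + 2*j^3*o^2 - 6*j^2*o^4 + 2*j^2*o^3 + j^2*o^2 - 12*j*o^4 + j*o^3 - 6*o^4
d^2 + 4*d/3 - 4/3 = (d - 2/3)*(d + 2)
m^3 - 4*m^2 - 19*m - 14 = (m - 7)*(m + 1)*(m + 2)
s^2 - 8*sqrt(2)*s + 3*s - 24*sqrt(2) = (s + 3)*(s - 8*sqrt(2))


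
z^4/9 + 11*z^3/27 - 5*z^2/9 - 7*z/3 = z*(z/3 + 1)^2*(z - 7/3)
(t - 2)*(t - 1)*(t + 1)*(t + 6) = t^4 + 4*t^3 - 13*t^2 - 4*t + 12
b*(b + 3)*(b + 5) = b^3 + 8*b^2 + 15*b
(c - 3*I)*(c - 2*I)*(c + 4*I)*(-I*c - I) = -I*c^4 - c^3 - I*c^3 - c^2 - 14*I*c^2 - 24*c - 14*I*c - 24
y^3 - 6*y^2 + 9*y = y*(y - 3)^2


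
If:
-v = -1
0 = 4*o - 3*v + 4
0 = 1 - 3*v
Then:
No Solution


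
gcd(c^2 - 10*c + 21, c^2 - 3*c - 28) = c - 7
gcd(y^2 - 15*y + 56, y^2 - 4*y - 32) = y - 8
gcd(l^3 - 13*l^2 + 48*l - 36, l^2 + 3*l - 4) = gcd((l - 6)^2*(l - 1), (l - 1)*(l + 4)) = l - 1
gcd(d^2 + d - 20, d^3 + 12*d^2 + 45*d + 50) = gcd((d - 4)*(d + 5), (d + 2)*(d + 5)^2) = d + 5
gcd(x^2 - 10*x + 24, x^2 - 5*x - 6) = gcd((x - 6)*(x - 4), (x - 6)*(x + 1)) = x - 6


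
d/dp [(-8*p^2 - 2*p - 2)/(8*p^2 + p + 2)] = 2*(4*p^2 - 1)/(64*p^4 + 16*p^3 + 33*p^2 + 4*p + 4)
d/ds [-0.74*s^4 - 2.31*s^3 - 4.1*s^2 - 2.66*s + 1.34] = -2.96*s^3 - 6.93*s^2 - 8.2*s - 2.66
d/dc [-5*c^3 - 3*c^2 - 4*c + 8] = -15*c^2 - 6*c - 4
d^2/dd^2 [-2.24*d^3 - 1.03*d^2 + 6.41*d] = -13.44*d - 2.06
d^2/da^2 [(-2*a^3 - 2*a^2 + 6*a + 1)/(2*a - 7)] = 4*(-4*a^3 + 42*a^2 - 147*a - 5)/(8*a^3 - 84*a^2 + 294*a - 343)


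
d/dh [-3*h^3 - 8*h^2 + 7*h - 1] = -9*h^2 - 16*h + 7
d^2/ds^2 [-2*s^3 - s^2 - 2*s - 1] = -12*s - 2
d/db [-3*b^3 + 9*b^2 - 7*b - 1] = -9*b^2 + 18*b - 7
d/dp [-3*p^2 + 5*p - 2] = 5 - 6*p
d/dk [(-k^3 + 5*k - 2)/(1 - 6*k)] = (12*k^3 - 3*k^2 - 7)/(36*k^2 - 12*k + 1)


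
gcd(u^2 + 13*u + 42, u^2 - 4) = 1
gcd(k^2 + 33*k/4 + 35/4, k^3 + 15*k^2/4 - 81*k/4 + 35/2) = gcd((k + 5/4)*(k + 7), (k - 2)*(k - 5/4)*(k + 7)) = k + 7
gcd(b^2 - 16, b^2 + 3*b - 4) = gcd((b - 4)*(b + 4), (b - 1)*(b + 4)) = b + 4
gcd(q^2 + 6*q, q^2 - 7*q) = q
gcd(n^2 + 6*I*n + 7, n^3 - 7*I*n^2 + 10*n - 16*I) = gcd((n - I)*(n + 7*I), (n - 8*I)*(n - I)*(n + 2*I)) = n - I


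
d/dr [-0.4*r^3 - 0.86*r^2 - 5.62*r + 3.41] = -1.2*r^2 - 1.72*r - 5.62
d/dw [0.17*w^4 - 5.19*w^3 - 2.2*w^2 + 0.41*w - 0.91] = 0.68*w^3 - 15.57*w^2 - 4.4*w + 0.41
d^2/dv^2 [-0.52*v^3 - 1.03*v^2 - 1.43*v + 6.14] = -3.12*v - 2.06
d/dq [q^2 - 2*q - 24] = 2*q - 2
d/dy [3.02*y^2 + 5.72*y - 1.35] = 6.04*y + 5.72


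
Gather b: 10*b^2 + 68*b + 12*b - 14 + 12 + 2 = 10*b^2 + 80*b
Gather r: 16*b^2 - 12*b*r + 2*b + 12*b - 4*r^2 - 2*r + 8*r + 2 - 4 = 16*b^2 + 14*b - 4*r^2 + r*(6 - 12*b) - 2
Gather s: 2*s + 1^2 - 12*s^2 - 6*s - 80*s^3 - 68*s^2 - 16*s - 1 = -80*s^3 - 80*s^2 - 20*s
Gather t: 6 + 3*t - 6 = 3*t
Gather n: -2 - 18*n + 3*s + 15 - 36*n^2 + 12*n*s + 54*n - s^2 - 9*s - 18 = -36*n^2 + n*(12*s + 36) - s^2 - 6*s - 5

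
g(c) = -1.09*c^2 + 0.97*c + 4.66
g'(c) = 0.97 - 2.18*c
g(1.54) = 3.57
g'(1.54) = -2.39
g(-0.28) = 4.30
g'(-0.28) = 1.58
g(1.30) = 4.08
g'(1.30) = -1.86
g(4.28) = -11.16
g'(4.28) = -8.36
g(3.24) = -3.64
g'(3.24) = -6.09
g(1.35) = 3.98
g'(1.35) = -1.97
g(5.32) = -21.03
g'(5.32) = -10.63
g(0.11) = 4.75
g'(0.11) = 0.73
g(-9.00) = -92.36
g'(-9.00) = 20.59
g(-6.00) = -40.40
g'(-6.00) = 14.05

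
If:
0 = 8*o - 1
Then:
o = 1/8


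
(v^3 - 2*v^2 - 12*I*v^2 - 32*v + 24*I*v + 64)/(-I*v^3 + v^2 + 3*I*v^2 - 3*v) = (-v^3 + 2*v^2 + 12*I*v^2 + 32*v - 24*I*v - 64)/(v*(I*v^2 - v - 3*I*v + 3))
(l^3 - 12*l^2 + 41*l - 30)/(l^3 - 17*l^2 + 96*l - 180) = (l - 1)/(l - 6)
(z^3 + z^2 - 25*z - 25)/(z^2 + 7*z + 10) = (z^2 - 4*z - 5)/(z + 2)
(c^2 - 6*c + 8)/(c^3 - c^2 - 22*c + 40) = 1/(c + 5)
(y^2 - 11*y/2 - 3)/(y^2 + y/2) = (y - 6)/y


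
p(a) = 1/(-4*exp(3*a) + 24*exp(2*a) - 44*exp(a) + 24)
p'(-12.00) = 0.00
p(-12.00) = 0.04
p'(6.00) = 0.00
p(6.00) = 0.00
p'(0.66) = -113.27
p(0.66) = -3.85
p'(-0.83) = 0.14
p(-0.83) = 0.11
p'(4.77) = 0.00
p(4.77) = -0.00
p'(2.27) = 0.00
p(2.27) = -0.00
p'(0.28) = 0.92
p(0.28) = -0.68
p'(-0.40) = 0.69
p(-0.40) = 0.24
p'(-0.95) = 0.10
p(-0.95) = 0.10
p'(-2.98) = 0.00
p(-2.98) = 0.05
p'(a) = (12*exp(3*a) - 48*exp(2*a) + 44*exp(a))/(-4*exp(3*a) + 24*exp(2*a) - 44*exp(a) + 24)^2 = (3*exp(2*a) - 12*exp(a) + 11)*exp(a)/(4*(exp(3*a) - 6*exp(2*a) + 11*exp(a) - 6)^2)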